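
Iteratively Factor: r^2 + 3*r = (r)*(r + 3)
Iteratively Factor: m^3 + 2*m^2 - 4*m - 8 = (m - 2)*(m^2 + 4*m + 4) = (m - 2)*(m + 2)*(m + 2)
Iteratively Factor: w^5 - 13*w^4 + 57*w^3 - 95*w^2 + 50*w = (w - 2)*(w^4 - 11*w^3 + 35*w^2 - 25*w) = (w - 2)*(w - 1)*(w^3 - 10*w^2 + 25*w) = (w - 5)*(w - 2)*(w - 1)*(w^2 - 5*w) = (w - 5)^2*(w - 2)*(w - 1)*(w)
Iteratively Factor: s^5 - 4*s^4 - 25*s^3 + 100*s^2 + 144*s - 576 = (s + 4)*(s^4 - 8*s^3 + 7*s^2 + 72*s - 144) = (s - 3)*(s + 4)*(s^3 - 5*s^2 - 8*s + 48) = (s - 4)*(s - 3)*(s + 4)*(s^2 - s - 12) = (s - 4)*(s - 3)*(s + 3)*(s + 4)*(s - 4)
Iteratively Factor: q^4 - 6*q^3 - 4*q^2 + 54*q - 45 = (q - 5)*(q^3 - q^2 - 9*q + 9) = (q - 5)*(q - 1)*(q^2 - 9) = (q - 5)*(q - 1)*(q + 3)*(q - 3)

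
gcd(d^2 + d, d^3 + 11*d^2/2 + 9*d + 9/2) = d + 1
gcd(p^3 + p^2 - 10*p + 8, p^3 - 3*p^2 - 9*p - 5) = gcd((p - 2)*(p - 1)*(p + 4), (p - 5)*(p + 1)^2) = 1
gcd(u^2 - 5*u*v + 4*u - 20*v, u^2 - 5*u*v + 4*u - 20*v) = u^2 - 5*u*v + 4*u - 20*v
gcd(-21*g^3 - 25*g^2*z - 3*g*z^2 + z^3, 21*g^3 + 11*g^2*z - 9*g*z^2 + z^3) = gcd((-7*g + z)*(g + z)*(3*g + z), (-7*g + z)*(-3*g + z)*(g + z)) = -7*g^2 - 6*g*z + z^2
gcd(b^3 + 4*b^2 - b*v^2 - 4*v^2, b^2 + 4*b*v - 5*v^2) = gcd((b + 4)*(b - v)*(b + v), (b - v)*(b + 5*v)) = -b + v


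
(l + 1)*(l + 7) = l^2 + 8*l + 7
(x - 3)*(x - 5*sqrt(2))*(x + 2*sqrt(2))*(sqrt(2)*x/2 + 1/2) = sqrt(2)*x^4/2 - 5*x^3/2 - 3*sqrt(2)*x^3/2 - 23*sqrt(2)*x^2/2 + 15*x^2/2 - 10*x + 69*sqrt(2)*x/2 + 30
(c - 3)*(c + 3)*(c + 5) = c^3 + 5*c^2 - 9*c - 45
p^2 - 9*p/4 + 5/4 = (p - 5/4)*(p - 1)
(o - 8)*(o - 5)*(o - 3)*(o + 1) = o^4 - 15*o^3 + 63*o^2 - 41*o - 120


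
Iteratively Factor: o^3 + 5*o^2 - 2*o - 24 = (o + 4)*(o^2 + o - 6) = (o + 3)*(o + 4)*(o - 2)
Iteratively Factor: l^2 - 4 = (l - 2)*(l + 2)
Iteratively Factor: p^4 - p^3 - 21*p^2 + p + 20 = (p - 1)*(p^3 - 21*p - 20) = (p - 1)*(p + 1)*(p^2 - p - 20) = (p - 1)*(p + 1)*(p + 4)*(p - 5)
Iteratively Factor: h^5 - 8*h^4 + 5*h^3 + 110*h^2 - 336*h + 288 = (h - 2)*(h^4 - 6*h^3 - 7*h^2 + 96*h - 144) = (h - 2)*(h + 4)*(h^3 - 10*h^2 + 33*h - 36) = (h - 3)*(h - 2)*(h + 4)*(h^2 - 7*h + 12) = (h - 3)^2*(h - 2)*(h + 4)*(h - 4)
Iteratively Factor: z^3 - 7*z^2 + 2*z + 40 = (z - 5)*(z^2 - 2*z - 8) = (z - 5)*(z - 4)*(z + 2)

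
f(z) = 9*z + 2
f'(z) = 9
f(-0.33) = -0.97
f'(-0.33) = 9.00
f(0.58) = 7.22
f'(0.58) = 9.00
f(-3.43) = -28.87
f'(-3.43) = 9.00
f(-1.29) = -9.61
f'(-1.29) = 9.00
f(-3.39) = -28.51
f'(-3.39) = 9.00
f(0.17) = 3.53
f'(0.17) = 9.00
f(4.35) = 41.15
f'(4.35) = 9.00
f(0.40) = 5.60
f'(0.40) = 9.00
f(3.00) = 29.00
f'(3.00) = 9.00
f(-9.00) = -79.00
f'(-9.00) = 9.00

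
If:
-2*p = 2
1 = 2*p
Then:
No Solution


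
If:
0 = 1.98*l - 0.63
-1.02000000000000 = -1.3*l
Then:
No Solution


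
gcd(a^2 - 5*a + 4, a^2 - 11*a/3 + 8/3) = a - 1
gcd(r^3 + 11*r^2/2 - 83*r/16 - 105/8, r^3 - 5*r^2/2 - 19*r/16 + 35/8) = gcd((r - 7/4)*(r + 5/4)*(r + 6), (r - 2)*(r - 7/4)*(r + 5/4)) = r^2 - r/2 - 35/16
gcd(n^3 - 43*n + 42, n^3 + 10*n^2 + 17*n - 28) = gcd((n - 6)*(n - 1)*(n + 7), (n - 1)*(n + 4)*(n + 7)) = n^2 + 6*n - 7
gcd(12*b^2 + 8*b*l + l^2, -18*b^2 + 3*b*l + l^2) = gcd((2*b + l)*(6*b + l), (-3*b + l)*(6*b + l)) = 6*b + l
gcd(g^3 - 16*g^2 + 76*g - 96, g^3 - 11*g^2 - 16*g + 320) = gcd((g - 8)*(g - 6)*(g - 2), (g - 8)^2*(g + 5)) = g - 8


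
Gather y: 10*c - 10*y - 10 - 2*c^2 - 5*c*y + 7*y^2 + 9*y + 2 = -2*c^2 + 10*c + 7*y^2 + y*(-5*c - 1) - 8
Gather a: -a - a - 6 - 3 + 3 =-2*a - 6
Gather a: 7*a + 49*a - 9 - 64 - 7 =56*a - 80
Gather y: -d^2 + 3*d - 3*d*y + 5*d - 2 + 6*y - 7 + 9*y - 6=-d^2 + 8*d + y*(15 - 3*d) - 15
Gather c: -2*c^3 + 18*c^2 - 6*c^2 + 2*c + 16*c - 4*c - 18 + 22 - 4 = -2*c^3 + 12*c^2 + 14*c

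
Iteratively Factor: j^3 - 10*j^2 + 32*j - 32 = (j - 2)*(j^2 - 8*j + 16) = (j - 4)*(j - 2)*(j - 4)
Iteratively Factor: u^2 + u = (u + 1)*(u)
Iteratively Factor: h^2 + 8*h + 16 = (h + 4)*(h + 4)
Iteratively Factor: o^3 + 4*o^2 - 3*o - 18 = (o + 3)*(o^2 + o - 6) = (o - 2)*(o + 3)*(o + 3)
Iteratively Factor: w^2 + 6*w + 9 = (w + 3)*(w + 3)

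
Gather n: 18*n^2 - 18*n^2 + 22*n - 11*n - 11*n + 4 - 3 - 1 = 0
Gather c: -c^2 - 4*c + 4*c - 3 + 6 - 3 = -c^2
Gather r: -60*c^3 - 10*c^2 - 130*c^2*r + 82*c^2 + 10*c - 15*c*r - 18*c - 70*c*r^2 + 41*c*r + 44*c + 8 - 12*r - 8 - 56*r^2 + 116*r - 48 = -60*c^3 + 72*c^2 + 36*c + r^2*(-70*c - 56) + r*(-130*c^2 + 26*c + 104) - 48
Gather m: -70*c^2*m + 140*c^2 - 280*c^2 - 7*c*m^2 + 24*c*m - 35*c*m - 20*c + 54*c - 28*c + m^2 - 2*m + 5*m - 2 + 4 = -140*c^2 + 6*c + m^2*(1 - 7*c) + m*(-70*c^2 - 11*c + 3) + 2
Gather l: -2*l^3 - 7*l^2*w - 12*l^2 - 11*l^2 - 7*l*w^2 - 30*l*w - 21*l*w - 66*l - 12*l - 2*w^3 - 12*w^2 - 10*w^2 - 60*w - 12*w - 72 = -2*l^3 + l^2*(-7*w - 23) + l*(-7*w^2 - 51*w - 78) - 2*w^3 - 22*w^2 - 72*w - 72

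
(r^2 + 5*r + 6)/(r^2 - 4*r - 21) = (r + 2)/(r - 7)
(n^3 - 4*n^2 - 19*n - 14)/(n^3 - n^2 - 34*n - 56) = (n + 1)/(n + 4)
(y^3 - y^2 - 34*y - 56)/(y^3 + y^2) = (y^3 - y^2 - 34*y - 56)/(y^2*(y + 1))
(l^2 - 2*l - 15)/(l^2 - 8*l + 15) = (l + 3)/(l - 3)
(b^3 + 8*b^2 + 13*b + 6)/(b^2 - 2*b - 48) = (b^2 + 2*b + 1)/(b - 8)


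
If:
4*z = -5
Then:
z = -5/4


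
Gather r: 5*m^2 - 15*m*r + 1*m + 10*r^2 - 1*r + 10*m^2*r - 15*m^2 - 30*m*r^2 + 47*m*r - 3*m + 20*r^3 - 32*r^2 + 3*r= -10*m^2 - 2*m + 20*r^3 + r^2*(-30*m - 22) + r*(10*m^2 + 32*m + 2)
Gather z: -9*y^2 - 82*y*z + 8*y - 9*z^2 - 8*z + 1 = -9*y^2 + 8*y - 9*z^2 + z*(-82*y - 8) + 1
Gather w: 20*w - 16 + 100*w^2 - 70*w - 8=100*w^2 - 50*w - 24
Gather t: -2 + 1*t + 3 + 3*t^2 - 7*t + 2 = 3*t^2 - 6*t + 3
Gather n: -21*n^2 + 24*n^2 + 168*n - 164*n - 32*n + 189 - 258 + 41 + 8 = 3*n^2 - 28*n - 20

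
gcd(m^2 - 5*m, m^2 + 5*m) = m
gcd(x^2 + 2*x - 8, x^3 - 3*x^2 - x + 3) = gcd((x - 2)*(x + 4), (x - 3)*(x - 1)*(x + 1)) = 1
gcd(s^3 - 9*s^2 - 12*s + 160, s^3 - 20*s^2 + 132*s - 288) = s - 8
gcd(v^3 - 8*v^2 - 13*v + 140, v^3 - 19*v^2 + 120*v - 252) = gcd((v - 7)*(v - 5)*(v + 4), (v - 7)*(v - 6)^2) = v - 7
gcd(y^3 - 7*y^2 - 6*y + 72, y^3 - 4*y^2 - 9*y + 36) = y^2 - y - 12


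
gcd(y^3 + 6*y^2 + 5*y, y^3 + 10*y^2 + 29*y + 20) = y^2 + 6*y + 5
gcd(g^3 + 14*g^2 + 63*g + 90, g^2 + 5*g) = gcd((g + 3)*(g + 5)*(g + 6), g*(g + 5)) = g + 5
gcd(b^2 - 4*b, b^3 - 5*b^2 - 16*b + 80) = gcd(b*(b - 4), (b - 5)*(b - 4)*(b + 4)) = b - 4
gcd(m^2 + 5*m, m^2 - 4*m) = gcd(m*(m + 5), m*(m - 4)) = m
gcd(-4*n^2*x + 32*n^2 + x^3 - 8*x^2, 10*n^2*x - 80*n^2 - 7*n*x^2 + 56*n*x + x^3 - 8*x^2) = -2*n*x + 16*n + x^2 - 8*x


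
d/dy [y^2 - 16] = 2*y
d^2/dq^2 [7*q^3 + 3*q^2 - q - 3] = 42*q + 6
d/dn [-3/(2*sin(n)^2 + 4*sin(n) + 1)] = 12*(sin(n) + 1)*cos(n)/(4*sin(n) - cos(2*n) + 2)^2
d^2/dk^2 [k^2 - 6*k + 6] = 2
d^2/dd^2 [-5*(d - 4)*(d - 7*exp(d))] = 35*d*exp(d) - 70*exp(d) - 10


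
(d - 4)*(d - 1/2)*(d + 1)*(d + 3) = d^4 - d^3/2 - 13*d^2 - 11*d/2 + 6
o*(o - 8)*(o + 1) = o^3 - 7*o^2 - 8*o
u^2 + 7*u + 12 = (u + 3)*(u + 4)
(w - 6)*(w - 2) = w^2 - 8*w + 12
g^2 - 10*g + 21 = (g - 7)*(g - 3)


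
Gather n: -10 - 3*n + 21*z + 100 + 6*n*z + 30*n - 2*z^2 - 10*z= n*(6*z + 27) - 2*z^2 + 11*z + 90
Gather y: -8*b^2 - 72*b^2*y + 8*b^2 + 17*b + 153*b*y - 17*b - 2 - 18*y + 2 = y*(-72*b^2 + 153*b - 18)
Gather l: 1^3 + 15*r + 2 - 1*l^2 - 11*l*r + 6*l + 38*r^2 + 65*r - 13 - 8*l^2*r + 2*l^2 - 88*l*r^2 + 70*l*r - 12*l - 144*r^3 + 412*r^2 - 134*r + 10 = l^2*(1 - 8*r) + l*(-88*r^2 + 59*r - 6) - 144*r^3 + 450*r^2 - 54*r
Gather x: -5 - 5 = -10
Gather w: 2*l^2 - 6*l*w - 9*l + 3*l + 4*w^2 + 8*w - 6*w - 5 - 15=2*l^2 - 6*l + 4*w^2 + w*(2 - 6*l) - 20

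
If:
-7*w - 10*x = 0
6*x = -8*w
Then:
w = 0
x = 0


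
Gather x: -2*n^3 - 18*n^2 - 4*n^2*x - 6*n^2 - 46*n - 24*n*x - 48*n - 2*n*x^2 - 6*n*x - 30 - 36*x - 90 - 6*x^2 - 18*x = -2*n^3 - 24*n^2 - 94*n + x^2*(-2*n - 6) + x*(-4*n^2 - 30*n - 54) - 120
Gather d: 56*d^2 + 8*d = 56*d^2 + 8*d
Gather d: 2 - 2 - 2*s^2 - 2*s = -2*s^2 - 2*s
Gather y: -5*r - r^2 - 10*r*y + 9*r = -r^2 - 10*r*y + 4*r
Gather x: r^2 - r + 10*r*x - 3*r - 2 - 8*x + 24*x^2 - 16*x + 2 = r^2 - 4*r + 24*x^2 + x*(10*r - 24)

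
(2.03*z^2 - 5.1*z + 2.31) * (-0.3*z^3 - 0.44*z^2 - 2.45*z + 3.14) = -0.609*z^5 + 0.6368*z^4 - 3.4225*z^3 + 17.8528*z^2 - 21.6735*z + 7.2534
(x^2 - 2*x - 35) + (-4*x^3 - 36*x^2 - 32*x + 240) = -4*x^3 - 35*x^2 - 34*x + 205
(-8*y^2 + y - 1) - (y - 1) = -8*y^2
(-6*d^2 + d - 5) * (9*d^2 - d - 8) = -54*d^4 + 15*d^3 + 2*d^2 - 3*d + 40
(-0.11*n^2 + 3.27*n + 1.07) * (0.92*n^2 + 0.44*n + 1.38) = -0.1012*n^4 + 2.96*n^3 + 2.2714*n^2 + 4.9834*n + 1.4766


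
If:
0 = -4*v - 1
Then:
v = -1/4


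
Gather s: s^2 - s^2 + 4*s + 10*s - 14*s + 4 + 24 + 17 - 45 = 0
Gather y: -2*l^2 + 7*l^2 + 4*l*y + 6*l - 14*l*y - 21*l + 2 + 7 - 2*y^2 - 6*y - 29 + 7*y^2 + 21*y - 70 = 5*l^2 - 15*l + 5*y^2 + y*(15 - 10*l) - 90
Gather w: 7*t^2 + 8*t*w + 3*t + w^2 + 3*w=7*t^2 + 3*t + w^2 + w*(8*t + 3)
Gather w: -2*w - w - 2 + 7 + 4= 9 - 3*w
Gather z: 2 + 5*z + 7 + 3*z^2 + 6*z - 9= 3*z^2 + 11*z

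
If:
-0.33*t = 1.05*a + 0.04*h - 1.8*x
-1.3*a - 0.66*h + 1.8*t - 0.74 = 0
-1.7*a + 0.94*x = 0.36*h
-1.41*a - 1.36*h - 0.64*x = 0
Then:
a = 0.12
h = -0.19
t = 0.43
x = 0.14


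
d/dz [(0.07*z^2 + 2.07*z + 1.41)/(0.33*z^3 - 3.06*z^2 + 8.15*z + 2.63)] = (-0.0231*z^4 - 1.3662*z^3 + 5.5088*z^2 + 8.9974*z - 6.0474)/(0.1089*z^6 - 2.0196*z^5 + 14.7426*z^4 - 48.1422*z^3 + 50.3269*z^2 + 42.869*z + 6.9169)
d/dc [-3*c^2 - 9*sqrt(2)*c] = -6*c - 9*sqrt(2)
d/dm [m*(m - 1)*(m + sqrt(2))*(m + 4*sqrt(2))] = 4*m^3 - 3*m^2 + 15*sqrt(2)*m^2 - 10*sqrt(2)*m + 16*m - 8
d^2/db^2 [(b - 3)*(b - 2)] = 2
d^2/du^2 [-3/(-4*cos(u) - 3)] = 12*(4*sin(u)^2 + 3*cos(u) + 4)/(4*cos(u) + 3)^3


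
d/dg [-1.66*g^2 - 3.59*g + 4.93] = -3.32*g - 3.59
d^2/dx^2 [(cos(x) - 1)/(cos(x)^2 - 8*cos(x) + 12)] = (-9*(1 - cos(2*x))^2*cos(x)/4 - (1 - cos(2*x))^2 - 34*cos(x) - 47*cos(2*x) + 21*cos(3*x)/2 + cos(5*x)/2 + 45)/((cos(x) - 6)^3*(cos(x) - 2)^3)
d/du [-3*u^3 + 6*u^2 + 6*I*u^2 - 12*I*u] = -9*u^2 + 12*u*(1 + I) - 12*I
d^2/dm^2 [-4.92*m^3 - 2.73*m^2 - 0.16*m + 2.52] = -29.52*m - 5.46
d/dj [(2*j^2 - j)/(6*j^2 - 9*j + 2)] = 2*(-6*j^2 + 4*j - 1)/(36*j^4 - 108*j^3 + 105*j^2 - 36*j + 4)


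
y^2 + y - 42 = (y - 6)*(y + 7)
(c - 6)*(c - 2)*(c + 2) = c^3 - 6*c^2 - 4*c + 24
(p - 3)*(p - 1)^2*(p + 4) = p^4 - p^3 - 13*p^2 + 25*p - 12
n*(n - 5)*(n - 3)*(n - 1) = n^4 - 9*n^3 + 23*n^2 - 15*n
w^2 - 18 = (w - 3*sqrt(2))*(w + 3*sqrt(2))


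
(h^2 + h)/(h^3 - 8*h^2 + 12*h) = (h + 1)/(h^2 - 8*h + 12)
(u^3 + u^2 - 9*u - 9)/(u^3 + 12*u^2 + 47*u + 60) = (u^2 - 2*u - 3)/(u^2 + 9*u + 20)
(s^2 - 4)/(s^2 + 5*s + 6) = (s - 2)/(s + 3)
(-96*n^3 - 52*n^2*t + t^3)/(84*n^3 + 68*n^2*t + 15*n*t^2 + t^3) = (-8*n + t)/(7*n + t)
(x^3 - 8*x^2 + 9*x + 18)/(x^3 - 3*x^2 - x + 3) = (x - 6)/(x - 1)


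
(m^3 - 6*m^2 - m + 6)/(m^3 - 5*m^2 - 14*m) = (-m^3 + 6*m^2 + m - 6)/(m*(-m^2 + 5*m + 14))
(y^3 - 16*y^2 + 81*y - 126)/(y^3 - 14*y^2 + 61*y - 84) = (y - 6)/(y - 4)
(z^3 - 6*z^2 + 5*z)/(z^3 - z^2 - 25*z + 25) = z/(z + 5)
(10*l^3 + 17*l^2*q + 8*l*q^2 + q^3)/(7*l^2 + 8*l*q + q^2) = (10*l^2 + 7*l*q + q^2)/(7*l + q)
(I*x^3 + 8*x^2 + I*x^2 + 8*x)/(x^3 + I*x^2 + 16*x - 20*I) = x*(I*x^2 + x*(8 + I) + 8)/(x^3 + I*x^2 + 16*x - 20*I)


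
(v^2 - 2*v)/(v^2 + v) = (v - 2)/(v + 1)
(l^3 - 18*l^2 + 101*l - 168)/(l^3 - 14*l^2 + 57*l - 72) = (l - 7)/(l - 3)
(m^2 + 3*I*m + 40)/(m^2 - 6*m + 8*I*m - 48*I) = (m - 5*I)/(m - 6)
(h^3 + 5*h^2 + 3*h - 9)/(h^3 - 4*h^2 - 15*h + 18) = (h + 3)/(h - 6)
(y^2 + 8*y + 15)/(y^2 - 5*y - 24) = (y + 5)/(y - 8)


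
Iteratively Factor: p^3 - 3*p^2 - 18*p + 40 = (p - 5)*(p^2 + 2*p - 8) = (p - 5)*(p - 2)*(p + 4)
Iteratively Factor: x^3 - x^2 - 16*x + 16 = (x + 4)*(x^2 - 5*x + 4) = (x - 4)*(x + 4)*(x - 1)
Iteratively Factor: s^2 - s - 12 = (s - 4)*(s + 3)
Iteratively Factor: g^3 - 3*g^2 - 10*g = (g + 2)*(g^2 - 5*g) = (g - 5)*(g + 2)*(g)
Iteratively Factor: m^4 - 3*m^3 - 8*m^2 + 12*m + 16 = (m - 4)*(m^3 + m^2 - 4*m - 4) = (m - 4)*(m + 1)*(m^2 - 4) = (m - 4)*(m - 2)*(m + 1)*(m + 2)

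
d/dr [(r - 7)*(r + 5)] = 2*r - 2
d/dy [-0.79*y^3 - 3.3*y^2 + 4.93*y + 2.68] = -2.37*y^2 - 6.6*y + 4.93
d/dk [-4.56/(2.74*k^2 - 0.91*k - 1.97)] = (24.9888*k - 4.1496)/(-2.74*k^2 + 0.91*k + 1.97)^2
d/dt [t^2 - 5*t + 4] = 2*t - 5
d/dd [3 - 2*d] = -2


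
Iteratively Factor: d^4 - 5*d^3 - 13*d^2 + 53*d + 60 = (d + 1)*(d^3 - 6*d^2 - 7*d + 60) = (d + 1)*(d + 3)*(d^2 - 9*d + 20) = (d - 4)*(d + 1)*(d + 3)*(d - 5)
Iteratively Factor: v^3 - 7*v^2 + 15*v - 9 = (v - 3)*(v^2 - 4*v + 3) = (v - 3)*(v - 1)*(v - 3)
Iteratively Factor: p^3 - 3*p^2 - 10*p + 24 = (p + 3)*(p^2 - 6*p + 8) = (p - 4)*(p + 3)*(p - 2)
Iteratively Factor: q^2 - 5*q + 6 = (q - 3)*(q - 2)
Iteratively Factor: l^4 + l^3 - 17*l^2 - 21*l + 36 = (l - 4)*(l^3 + 5*l^2 + 3*l - 9) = (l - 4)*(l + 3)*(l^2 + 2*l - 3) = (l - 4)*(l - 1)*(l + 3)*(l + 3)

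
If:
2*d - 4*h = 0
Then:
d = 2*h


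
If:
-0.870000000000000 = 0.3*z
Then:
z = -2.90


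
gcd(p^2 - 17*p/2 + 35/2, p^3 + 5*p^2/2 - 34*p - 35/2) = p - 5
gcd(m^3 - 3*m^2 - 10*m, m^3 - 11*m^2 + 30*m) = m^2 - 5*m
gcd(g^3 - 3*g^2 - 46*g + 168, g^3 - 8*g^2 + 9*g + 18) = g - 6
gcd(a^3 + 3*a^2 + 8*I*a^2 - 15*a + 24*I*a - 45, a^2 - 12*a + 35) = 1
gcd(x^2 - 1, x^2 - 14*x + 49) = 1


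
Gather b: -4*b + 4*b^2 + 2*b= 4*b^2 - 2*b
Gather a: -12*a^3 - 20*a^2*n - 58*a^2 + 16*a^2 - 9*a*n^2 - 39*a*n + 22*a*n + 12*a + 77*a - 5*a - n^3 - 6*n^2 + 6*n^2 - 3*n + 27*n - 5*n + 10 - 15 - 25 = -12*a^3 + a^2*(-20*n - 42) + a*(-9*n^2 - 17*n + 84) - n^3 + 19*n - 30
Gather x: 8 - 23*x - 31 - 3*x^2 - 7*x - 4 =-3*x^2 - 30*x - 27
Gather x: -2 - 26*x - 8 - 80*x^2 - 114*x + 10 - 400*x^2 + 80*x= -480*x^2 - 60*x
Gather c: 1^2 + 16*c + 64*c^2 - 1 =64*c^2 + 16*c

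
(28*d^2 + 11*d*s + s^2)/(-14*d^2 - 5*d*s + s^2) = (28*d^2 + 11*d*s + s^2)/(-14*d^2 - 5*d*s + s^2)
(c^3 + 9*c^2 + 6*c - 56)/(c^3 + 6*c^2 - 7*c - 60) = (c^2 + 5*c - 14)/(c^2 + 2*c - 15)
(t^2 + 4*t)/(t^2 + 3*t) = (t + 4)/(t + 3)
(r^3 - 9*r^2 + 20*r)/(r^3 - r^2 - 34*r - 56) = r*(-r^2 + 9*r - 20)/(-r^3 + r^2 + 34*r + 56)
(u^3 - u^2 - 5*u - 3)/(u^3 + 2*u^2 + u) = (u - 3)/u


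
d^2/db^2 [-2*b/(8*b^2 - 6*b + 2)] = 2*(-b*(8*b - 3)^2 + 3*(4*b - 1)*(4*b^2 - 3*b + 1))/(4*b^2 - 3*b + 1)^3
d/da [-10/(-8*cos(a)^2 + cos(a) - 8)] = 10*(16*cos(a) - 1)*sin(a)/(8*sin(a)^2 + cos(a) - 16)^2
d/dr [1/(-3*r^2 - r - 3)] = (6*r + 1)/(3*r^2 + r + 3)^2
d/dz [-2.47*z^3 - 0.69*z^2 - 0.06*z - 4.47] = -7.41*z^2 - 1.38*z - 0.06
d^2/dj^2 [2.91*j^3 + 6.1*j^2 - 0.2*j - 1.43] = 17.46*j + 12.2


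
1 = 1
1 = 1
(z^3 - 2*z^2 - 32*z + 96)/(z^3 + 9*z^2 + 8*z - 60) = (z^2 - 8*z + 16)/(z^2 + 3*z - 10)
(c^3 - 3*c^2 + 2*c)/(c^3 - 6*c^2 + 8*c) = (c - 1)/(c - 4)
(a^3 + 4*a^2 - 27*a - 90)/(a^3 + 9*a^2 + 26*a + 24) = (a^2 + a - 30)/(a^2 + 6*a + 8)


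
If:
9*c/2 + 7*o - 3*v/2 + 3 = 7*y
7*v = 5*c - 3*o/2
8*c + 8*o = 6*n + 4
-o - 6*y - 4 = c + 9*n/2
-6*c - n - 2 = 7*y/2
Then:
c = -7753/27627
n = -30926/27627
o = -1628/27627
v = -5189/27627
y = 6340/27627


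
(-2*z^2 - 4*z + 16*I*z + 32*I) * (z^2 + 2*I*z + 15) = -2*z^4 - 4*z^3 + 12*I*z^3 - 62*z^2 + 24*I*z^2 - 124*z + 240*I*z + 480*I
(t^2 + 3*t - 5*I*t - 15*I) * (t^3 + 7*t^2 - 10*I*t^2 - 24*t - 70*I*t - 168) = t^5 + 10*t^4 - 15*I*t^4 - 53*t^3 - 150*I*t^3 - 740*t^2 - 195*I*t^2 - 1554*t + 1200*I*t + 2520*I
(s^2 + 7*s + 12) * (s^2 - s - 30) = s^4 + 6*s^3 - 25*s^2 - 222*s - 360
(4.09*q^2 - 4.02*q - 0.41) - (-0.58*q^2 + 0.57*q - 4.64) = 4.67*q^2 - 4.59*q + 4.23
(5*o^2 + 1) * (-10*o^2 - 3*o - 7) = -50*o^4 - 15*o^3 - 45*o^2 - 3*o - 7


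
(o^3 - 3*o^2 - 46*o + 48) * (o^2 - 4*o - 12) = o^5 - 7*o^4 - 46*o^3 + 268*o^2 + 360*o - 576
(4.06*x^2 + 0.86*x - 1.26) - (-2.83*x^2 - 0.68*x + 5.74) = 6.89*x^2 + 1.54*x - 7.0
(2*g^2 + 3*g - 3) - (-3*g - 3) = 2*g^2 + 6*g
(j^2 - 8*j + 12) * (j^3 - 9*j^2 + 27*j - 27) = j^5 - 17*j^4 + 111*j^3 - 351*j^2 + 540*j - 324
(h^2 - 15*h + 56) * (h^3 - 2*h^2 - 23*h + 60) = h^5 - 17*h^4 + 63*h^3 + 293*h^2 - 2188*h + 3360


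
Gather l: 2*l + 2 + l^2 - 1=l^2 + 2*l + 1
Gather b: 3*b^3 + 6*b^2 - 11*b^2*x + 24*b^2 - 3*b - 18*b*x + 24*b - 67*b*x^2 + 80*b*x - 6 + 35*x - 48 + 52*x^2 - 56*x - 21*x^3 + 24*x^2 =3*b^3 + b^2*(30 - 11*x) + b*(-67*x^2 + 62*x + 21) - 21*x^3 + 76*x^2 - 21*x - 54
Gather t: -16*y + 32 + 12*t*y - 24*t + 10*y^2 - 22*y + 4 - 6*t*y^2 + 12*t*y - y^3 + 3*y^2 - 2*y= t*(-6*y^2 + 24*y - 24) - y^3 + 13*y^2 - 40*y + 36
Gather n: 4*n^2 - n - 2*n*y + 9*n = 4*n^2 + n*(8 - 2*y)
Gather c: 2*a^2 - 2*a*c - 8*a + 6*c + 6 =2*a^2 - 8*a + c*(6 - 2*a) + 6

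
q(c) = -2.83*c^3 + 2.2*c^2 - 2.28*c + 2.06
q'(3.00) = -65.49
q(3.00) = -61.39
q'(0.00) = -2.28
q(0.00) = 2.06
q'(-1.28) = -21.82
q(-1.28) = 14.52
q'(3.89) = -113.64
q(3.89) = -140.10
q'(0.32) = -1.74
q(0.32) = 1.46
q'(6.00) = -281.52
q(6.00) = -543.70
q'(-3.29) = -108.65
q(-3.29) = 134.15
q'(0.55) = -2.43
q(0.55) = 1.00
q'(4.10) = -126.96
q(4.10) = -165.35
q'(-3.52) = -122.96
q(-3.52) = 160.77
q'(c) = -8.49*c^2 + 4.4*c - 2.28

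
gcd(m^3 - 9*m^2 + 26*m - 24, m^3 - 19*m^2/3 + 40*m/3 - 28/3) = m - 2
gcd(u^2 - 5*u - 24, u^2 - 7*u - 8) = u - 8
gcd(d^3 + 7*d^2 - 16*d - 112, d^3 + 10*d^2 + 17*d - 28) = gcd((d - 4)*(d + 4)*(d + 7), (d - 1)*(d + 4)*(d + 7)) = d^2 + 11*d + 28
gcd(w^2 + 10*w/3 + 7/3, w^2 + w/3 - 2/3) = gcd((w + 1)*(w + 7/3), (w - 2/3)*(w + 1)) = w + 1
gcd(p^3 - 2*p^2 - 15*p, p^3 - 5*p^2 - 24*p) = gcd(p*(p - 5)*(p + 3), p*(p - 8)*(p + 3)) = p^2 + 3*p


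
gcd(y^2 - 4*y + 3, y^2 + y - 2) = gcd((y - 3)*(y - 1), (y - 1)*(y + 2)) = y - 1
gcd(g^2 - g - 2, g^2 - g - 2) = g^2 - g - 2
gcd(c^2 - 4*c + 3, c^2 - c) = c - 1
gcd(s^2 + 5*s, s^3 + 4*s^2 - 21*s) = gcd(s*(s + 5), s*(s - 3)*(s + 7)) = s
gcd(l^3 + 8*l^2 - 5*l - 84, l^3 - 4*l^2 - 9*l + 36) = l - 3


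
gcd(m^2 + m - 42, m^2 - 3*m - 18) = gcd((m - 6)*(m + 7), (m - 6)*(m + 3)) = m - 6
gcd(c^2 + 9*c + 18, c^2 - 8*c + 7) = 1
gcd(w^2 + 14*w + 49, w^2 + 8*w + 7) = w + 7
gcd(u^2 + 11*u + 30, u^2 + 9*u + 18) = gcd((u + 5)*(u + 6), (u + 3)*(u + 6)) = u + 6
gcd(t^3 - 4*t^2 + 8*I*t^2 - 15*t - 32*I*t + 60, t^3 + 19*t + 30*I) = t + 3*I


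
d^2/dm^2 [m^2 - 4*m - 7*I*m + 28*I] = 2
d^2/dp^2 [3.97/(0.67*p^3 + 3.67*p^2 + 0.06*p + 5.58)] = (-(15.9594*p + 29.1398)*(0.67*p^3 + 3.67*p^2 + 0.06*p + 5.58) + 3.97*(2.01*p^2 + 7.34*p + 0.06)*(4.02*p^2 + 14.68*p + 0.12))/(0.67*p^3 + 3.67*p^2 + 0.06*p + 5.58)^3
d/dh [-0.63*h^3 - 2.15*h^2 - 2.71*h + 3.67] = -1.89*h^2 - 4.3*h - 2.71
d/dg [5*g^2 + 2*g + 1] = 10*g + 2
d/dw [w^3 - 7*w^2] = w*(3*w - 14)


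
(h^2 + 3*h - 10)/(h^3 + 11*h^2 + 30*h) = (h - 2)/(h*(h + 6))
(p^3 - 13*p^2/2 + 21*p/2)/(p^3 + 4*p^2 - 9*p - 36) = p*(2*p - 7)/(2*(p^2 + 7*p + 12))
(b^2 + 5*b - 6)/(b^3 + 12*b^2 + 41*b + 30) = (b - 1)/(b^2 + 6*b + 5)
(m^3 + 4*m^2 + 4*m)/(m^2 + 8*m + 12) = m*(m + 2)/(m + 6)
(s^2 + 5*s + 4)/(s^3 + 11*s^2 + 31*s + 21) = (s + 4)/(s^2 + 10*s + 21)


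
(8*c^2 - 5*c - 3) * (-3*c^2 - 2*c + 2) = -24*c^4 - c^3 + 35*c^2 - 4*c - 6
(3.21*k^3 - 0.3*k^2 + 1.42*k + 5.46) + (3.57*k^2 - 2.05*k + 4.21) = 3.21*k^3 + 3.27*k^2 - 0.63*k + 9.67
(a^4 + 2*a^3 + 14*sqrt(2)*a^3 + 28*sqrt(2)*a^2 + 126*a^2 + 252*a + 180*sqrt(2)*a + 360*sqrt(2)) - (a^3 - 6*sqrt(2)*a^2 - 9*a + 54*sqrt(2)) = a^4 + a^3 + 14*sqrt(2)*a^3 + 34*sqrt(2)*a^2 + 126*a^2 + 180*sqrt(2)*a + 261*a + 306*sqrt(2)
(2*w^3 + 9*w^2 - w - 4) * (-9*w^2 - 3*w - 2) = -18*w^5 - 87*w^4 - 22*w^3 + 21*w^2 + 14*w + 8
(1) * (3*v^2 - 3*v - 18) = 3*v^2 - 3*v - 18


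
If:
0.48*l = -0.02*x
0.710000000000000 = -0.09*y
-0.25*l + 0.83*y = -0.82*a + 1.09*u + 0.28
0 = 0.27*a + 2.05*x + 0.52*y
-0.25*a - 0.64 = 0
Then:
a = -2.56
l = -0.10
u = -8.17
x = 2.34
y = -7.89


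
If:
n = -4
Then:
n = -4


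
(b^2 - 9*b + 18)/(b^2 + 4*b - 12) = (b^2 - 9*b + 18)/(b^2 + 4*b - 12)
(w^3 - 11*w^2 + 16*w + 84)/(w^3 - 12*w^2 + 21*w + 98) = (w - 6)/(w - 7)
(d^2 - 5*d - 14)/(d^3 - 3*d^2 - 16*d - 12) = (d - 7)/(d^2 - 5*d - 6)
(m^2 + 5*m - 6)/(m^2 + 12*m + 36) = (m - 1)/(m + 6)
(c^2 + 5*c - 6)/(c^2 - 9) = (c^2 + 5*c - 6)/(c^2 - 9)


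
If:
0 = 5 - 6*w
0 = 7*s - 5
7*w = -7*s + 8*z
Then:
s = 5/7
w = 5/6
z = 65/48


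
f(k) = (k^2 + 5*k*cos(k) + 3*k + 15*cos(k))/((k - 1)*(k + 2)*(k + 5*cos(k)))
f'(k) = (-5*k*sin(k) + 2*k - 15*sin(k) + 5*cos(k) + 3)/((k - 1)*(k + 2)*(k + 5*cos(k))) + (5*sin(k) - 1)*(k^2 + 5*k*cos(k) + 3*k + 15*cos(k))/((k - 1)*(k + 2)*(k + 5*cos(k))^2) - (k^2 + 5*k*cos(k) + 3*k + 15*cos(k))/((k - 1)*(k + 2)^2*(k + 5*cos(k))) - (k^2 + 5*k*cos(k) + 3*k + 15*cos(k))/((k - 1)^2*(k + 2)*(k + 5*cos(k)))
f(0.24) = -1.90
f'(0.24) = -2.24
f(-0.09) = -1.40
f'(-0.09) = -1.03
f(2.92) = 0.63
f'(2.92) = -0.35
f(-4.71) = -0.11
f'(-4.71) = 0.00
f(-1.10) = -1.01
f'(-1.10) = 0.11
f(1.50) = 2.57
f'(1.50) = -5.31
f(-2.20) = 1.25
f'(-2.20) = 8.20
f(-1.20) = -1.02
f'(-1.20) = 0.25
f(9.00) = 0.14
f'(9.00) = -0.02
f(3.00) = 0.60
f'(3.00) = -0.32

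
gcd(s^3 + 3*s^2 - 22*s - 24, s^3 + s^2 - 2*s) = 1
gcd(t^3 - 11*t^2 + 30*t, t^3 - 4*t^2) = t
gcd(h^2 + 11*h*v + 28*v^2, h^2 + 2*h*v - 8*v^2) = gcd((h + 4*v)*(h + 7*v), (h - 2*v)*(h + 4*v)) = h + 4*v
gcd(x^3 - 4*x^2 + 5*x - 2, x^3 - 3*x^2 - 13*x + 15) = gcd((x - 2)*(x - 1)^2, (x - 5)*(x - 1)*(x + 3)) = x - 1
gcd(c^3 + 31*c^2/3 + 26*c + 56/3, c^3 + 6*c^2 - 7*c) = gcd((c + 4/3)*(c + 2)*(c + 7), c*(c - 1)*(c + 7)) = c + 7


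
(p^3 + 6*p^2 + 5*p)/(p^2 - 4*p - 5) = p*(p + 5)/(p - 5)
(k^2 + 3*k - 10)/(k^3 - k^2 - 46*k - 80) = (k - 2)/(k^2 - 6*k - 16)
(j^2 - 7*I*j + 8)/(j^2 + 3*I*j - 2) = (j - 8*I)/(j + 2*I)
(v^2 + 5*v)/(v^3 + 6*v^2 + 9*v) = (v + 5)/(v^2 + 6*v + 9)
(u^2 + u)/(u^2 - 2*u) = (u + 1)/(u - 2)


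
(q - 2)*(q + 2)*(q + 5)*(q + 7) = q^4 + 12*q^3 + 31*q^2 - 48*q - 140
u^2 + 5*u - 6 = (u - 1)*(u + 6)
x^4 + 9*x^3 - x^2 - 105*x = x*(x - 3)*(x + 5)*(x + 7)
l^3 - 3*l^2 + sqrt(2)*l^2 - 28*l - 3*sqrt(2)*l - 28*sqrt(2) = (l - 7)*(l + 4)*(l + sqrt(2))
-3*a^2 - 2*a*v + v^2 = (-3*a + v)*(a + v)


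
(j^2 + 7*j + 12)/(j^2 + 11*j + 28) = (j + 3)/(j + 7)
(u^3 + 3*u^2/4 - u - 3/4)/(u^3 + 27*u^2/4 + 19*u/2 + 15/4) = (u - 1)/(u + 5)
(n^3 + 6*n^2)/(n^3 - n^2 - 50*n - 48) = n^2/(n^2 - 7*n - 8)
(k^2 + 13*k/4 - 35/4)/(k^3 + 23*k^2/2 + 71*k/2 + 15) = (4*k - 7)/(2*(2*k^2 + 13*k + 6))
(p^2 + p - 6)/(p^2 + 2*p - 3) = (p - 2)/(p - 1)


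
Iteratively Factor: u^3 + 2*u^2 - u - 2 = (u + 1)*(u^2 + u - 2) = (u - 1)*(u + 1)*(u + 2)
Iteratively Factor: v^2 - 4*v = (v)*(v - 4)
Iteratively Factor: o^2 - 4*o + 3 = (o - 1)*(o - 3)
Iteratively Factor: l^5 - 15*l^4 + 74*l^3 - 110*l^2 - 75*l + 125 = (l + 1)*(l^4 - 16*l^3 + 90*l^2 - 200*l + 125) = (l - 5)*(l + 1)*(l^3 - 11*l^2 + 35*l - 25) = (l - 5)^2*(l + 1)*(l^2 - 6*l + 5) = (l - 5)^3*(l + 1)*(l - 1)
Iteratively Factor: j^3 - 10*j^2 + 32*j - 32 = (j - 2)*(j^2 - 8*j + 16) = (j - 4)*(j - 2)*(j - 4)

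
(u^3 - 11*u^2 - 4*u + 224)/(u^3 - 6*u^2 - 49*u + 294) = (u^2 - 4*u - 32)/(u^2 + u - 42)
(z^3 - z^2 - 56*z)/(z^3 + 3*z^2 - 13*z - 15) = z*(z^2 - z - 56)/(z^3 + 3*z^2 - 13*z - 15)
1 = 1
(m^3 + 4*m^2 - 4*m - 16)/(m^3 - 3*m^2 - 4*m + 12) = (m + 4)/(m - 3)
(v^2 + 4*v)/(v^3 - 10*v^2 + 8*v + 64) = v*(v + 4)/(v^3 - 10*v^2 + 8*v + 64)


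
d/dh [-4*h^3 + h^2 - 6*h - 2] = -12*h^2 + 2*h - 6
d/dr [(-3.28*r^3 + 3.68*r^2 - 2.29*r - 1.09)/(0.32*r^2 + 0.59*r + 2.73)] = (-1.0496*r^4 - 3.8704*r^3 - 23.9592*r^2 + 20.7904*r - 5.6086)/(0.1024*r^4 + 0.3776*r^3 + 2.0953*r^2 + 3.2214*r + 7.4529)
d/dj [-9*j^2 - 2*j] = -18*j - 2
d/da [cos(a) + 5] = -sin(a)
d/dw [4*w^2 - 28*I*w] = 8*w - 28*I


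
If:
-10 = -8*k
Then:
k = 5/4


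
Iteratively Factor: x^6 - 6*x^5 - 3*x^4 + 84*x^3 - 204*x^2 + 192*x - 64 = (x - 2)*(x^5 - 4*x^4 - 11*x^3 + 62*x^2 - 80*x + 32) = (x - 2)^2*(x^4 - 2*x^3 - 15*x^2 + 32*x - 16) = (x - 2)^2*(x - 1)*(x^3 - x^2 - 16*x + 16) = (x - 2)^2*(x - 1)*(x + 4)*(x^2 - 5*x + 4) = (x - 2)^2*(x - 1)^2*(x + 4)*(x - 4)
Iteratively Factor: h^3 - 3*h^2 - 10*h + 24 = (h - 4)*(h^2 + h - 6) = (h - 4)*(h - 2)*(h + 3)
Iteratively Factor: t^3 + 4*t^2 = (t)*(t^2 + 4*t) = t^2*(t + 4)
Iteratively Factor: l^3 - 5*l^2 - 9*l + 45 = (l - 5)*(l^2 - 9) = (l - 5)*(l - 3)*(l + 3)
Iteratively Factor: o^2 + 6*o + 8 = (o + 2)*(o + 4)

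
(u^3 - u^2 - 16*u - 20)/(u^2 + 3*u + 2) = (u^2 - 3*u - 10)/(u + 1)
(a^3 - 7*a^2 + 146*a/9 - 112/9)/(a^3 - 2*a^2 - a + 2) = (a^2 - 5*a + 56/9)/(a^2 - 1)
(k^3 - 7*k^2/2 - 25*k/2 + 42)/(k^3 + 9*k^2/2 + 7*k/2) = (k^2 - 7*k + 12)/(k*(k + 1))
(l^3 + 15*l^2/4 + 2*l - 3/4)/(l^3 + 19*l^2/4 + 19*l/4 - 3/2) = (l + 1)/(l + 2)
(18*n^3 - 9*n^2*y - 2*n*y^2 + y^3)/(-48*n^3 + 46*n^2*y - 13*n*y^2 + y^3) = (3*n + y)/(-8*n + y)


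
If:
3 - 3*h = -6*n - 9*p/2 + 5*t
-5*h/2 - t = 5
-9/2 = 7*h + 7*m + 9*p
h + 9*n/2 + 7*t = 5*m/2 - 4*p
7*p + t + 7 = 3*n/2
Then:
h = -21347/7668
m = 69401/19170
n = 69481/115020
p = -44111/38340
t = 30055/15336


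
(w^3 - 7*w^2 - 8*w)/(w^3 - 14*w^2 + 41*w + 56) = w/(w - 7)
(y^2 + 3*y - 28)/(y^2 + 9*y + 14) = (y - 4)/(y + 2)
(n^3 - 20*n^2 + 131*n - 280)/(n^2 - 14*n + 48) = (n^2 - 12*n + 35)/(n - 6)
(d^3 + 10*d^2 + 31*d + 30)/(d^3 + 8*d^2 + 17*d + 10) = (d + 3)/(d + 1)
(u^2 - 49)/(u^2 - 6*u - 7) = (u + 7)/(u + 1)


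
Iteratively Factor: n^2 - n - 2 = (n - 2)*(n + 1)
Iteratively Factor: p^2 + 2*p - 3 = (p - 1)*(p + 3)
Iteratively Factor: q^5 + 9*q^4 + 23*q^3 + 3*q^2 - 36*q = (q + 3)*(q^4 + 6*q^3 + 5*q^2 - 12*q) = (q + 3)^2*(q^3 + 3*q^2 - 4*q) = q*(q + 3)^2*(q^2 + 3*q - 4) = q*(q - 1)*(q + 3)^2*(q + 4)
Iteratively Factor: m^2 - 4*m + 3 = (m - 1)*(m - 3)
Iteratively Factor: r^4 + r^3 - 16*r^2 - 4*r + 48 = (r - 3)*(r^3 + 4*r^2 - 4*r - 16) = (r - 3)*(r + 2)*(r^2 + 2*r - 8) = (r - 3)*(r - 2)*(r + 2)*(r + 4)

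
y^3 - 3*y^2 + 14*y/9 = y*(y - 7/3)*(y - 2/3)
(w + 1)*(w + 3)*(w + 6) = w^3 + 10*w^2 + 27*w + 18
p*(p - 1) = p^2 - p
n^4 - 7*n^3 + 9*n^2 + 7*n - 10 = (n - 5)*(n - 2)*(n - 1)*(n + 1)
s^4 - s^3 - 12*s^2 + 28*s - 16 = (s - 2)^2*(s - 1)*(s + 4)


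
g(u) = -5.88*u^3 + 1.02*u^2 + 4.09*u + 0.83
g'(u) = -17.64*u^2 + 2.04*u + 4.09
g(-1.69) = 25.21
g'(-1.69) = -49.74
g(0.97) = 0.39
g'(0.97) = -10.53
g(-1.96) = 41.01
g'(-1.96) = -67.67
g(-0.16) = 0.23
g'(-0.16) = 3.31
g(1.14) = -1.89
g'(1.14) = -16.51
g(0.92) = 0.88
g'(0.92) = -8.96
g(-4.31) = 472.92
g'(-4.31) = -332.38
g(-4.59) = 572.16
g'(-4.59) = -376.91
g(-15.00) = 20013.98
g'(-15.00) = -3995.51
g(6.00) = -1207.99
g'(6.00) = -618.71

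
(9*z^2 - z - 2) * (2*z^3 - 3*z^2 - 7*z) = 18*z^5 - 29*z^4 - 64*z^3 + 13*z^2 + 14*z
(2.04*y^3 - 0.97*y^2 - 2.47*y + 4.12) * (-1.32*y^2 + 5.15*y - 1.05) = -2.6928*y^5 + 11.7864*y^4 - 3.8771*y^3 - 17.1404*y^2 + 23.8115*y - 4.326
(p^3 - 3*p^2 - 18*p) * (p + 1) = p^4 - 2*p^3 - 21*p^2 - 18*p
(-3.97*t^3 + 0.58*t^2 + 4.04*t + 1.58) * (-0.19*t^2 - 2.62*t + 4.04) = 0.7543*t^5 + 10.2912*t^4 - 18.326*t^3 - 8.5418*t^2 + 12.182*t + 6.3832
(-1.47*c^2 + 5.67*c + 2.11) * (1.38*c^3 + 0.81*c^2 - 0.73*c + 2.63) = -2.0286*c^5 + 6.6339*c^4 + 8.5776*c^3 - 6.2961*c^2 + 13.3718*c + 5.5493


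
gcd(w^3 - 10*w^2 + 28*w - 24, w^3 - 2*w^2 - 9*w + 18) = w - 2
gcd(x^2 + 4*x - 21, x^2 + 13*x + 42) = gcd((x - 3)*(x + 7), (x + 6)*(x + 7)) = x + 7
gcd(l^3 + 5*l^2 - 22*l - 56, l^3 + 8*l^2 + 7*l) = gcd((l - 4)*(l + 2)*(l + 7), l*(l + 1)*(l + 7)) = l + 7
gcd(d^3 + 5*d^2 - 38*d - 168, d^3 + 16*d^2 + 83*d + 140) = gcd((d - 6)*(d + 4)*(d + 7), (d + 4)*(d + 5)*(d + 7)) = d^2 + 11*d + 28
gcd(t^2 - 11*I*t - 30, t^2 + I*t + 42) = t - 6*I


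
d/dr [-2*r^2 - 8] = -4*r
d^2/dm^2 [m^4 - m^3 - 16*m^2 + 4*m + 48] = 12*m^2 - 6*m - 32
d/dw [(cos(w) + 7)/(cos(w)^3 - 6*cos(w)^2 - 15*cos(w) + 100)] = (25*cos(w) + cos(2*w) + 42)*sin(w)/((cos(w) - 5)^3*(cos(w) + 4)^2)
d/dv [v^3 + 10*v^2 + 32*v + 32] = 3*v^2 + 20*v + 32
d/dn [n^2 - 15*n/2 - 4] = 2*n - 15/2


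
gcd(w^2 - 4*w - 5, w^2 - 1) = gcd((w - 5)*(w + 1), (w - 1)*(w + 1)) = w + 1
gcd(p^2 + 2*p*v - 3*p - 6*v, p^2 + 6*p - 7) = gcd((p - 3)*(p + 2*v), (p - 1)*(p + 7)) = 1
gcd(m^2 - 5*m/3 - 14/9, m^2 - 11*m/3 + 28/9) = m - 7/3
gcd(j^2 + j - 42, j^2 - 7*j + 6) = j - 6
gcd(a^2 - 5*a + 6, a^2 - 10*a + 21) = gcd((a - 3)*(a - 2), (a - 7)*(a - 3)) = a - 3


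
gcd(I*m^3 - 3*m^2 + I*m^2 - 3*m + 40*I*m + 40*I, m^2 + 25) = m - 5*I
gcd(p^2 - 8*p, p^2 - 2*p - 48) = p - 8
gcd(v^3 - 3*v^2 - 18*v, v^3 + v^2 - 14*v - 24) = v + 3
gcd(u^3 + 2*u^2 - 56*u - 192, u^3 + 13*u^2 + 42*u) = u + 6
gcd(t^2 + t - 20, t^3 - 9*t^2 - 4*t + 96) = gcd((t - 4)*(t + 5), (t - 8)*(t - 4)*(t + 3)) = t - 4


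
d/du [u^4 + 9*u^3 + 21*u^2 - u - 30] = 4*u^3 + 27*u^2 + 42*u - 1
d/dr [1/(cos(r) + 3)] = sin(r)/(cos(r) + 3)^2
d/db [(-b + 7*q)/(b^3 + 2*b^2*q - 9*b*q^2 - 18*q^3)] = (-b^3 - 2*b^2*q + 9*b*q^2 + 18*q^3 + (b - 7*q)*(3*b^2 + 4*b*q - 9*q^2))/(b^3 + 2*b^2*q - 9*b*q^2 - 18*q^3)^2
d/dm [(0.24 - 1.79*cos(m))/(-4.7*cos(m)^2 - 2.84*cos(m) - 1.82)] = (8.413*cos(m)^2 - 2.256*cos(m) - 3.9394)*sin(m)/(22.09*cos(m)^4 + 26.696*cos(m)^3 + 25.1736*cos(m)^2 + 10.3376*cos(m) + 3.3124)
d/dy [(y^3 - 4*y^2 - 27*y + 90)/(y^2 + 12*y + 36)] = (y^3 + 18*y^2 - 21*y - 342)/(y^3 + 18*y^2 + 108*y + 216)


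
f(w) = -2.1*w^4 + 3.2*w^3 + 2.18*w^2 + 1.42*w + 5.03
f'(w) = -8.4*w^3 + 9.6*w^2 + 4.36*w + 1.42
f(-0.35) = 4.63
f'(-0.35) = 1.43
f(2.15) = 5.09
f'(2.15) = -28.31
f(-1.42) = -10.29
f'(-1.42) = 38.64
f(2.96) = -49.88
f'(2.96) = -119.41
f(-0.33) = 4.66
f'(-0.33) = 1.33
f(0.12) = 5.24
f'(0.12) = 2.07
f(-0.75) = 3.18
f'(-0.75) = 7.09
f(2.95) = -48.70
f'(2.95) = -117.82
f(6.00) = -1938.37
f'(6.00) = -1441.22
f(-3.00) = -236.11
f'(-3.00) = 301.54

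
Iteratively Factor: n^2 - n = (n)*(n - 1)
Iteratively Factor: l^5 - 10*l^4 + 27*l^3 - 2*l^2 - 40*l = (l - 2)*(l^4 - 8*l^3 + 11*l^2 + 20*l) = (l - 2)*(l + 1)*(l^3 - 9*l^2 + 20*l) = (l - 5)*(l - 2)*(l + 1)*(l^2 - 4*l) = l*(l - 5)*(l - 2)*(l + 1)*(l - 4)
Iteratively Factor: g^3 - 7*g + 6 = (g - 2)*(g^2 + 2*g - 3) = (g - 2)*(g + 3)*(g - 1)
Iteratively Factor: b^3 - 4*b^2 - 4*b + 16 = (b - 4)*(b^2 - 4) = (b - 4)*(b + 2)*(b - 2)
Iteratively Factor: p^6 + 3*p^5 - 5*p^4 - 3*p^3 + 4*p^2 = (p)*(p^5 + 3*p^4 - 5*p^3 - 3*p^2 + 4*p) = p*(p + 4)*(p^4 - p^3 - p^2 + p) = p*(p - 1)*(p + 4)*(p^3 - p) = p*(p - 1)^2*(p + 4)*(p^2 + p) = p*(p - 1)^2*(p + 1)*(p + 4)*(p)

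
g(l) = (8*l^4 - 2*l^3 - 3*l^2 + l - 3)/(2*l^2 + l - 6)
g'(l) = (-4*l - 1)*(8*l^4 - 2*l^3 - 3*l^2 + l - 3)/(2*l^2 + l - 6)^2 + (32*l^3 - 6*l^2 - 6*l + 1)/(2*l^2 + l - 6) = (32*l^5 + 20*l^4 - 196*l^3 + 31*l^2 + 48*l - 3)/(4*l^4 + 4*l^3 - 23*l^2 - 12*l + 36)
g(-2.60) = 76.19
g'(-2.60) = 26.38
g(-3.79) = 90.27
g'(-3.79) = -27.79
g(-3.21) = 77.07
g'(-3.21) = -16.45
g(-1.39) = -7.10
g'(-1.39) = 34.20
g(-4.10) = 99.53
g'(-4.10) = -31.80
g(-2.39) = 87.60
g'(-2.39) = 96.92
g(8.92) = 302.34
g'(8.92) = 68.45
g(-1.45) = -9.46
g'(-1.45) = 44.96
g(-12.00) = 625.54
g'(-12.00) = -98.84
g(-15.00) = 958.17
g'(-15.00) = -122.91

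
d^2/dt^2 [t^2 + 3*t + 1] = 2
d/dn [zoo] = 0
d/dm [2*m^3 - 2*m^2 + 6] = 2*m*(3*m - 2)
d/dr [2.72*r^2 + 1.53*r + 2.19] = 5.44*r + 1.53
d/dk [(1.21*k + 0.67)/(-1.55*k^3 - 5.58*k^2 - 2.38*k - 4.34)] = (3.751*k^3 + 9.8673*k^2 + 7.4772*k - 3.6568)/(2.4025*k^6 + 17.298*k^5 + 38.5144*k^4 + 40.0148*k^3 + 54.0988*k^2 + 20.6584*k + 18.8356)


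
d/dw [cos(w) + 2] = -sin(w)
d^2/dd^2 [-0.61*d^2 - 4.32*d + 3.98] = -1.22000000000000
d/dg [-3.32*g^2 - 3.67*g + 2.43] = -6.64*g - 3.67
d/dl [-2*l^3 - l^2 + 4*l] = -6*l^2 - 2*l + 4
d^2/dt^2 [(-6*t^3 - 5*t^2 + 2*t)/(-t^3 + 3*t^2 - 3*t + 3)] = 2*(23*t^6 - 60*t^5 + 81*t^4 + 138*t^3 - 333*t^2 + 216*t + 27)/(t^9 - 9*t^8 + 36*t^7 - 90*t^6 + 162*t^5 - 216*t^4 + 216*t^3 - 162*t^2 + 81*t - 27)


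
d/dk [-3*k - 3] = -3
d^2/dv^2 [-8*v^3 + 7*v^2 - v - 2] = 14 - 48*v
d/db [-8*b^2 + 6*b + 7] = 6 - 16*b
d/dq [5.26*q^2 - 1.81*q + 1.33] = 10.52*q - 1.81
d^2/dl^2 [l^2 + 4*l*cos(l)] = -4*l*cos(l) - 8*sin(l) + 2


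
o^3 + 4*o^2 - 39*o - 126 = (o - 6)*(o + 3)*(o + 7)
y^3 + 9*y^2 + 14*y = y*(y + 2)*(y + 7)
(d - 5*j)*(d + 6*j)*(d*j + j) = d^3*j + d^2*j^2 + d^2*j - 30*d*j^3 + d*j^2 - 30*j^3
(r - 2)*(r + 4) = r^2 + 2*r - 8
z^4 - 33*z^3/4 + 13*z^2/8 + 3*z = z*(z - 8)*(z - 3/4)*(z + 1/2)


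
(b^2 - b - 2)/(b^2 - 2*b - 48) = (-b^2 + b + 2)/(-b^2 + 2*b + 48)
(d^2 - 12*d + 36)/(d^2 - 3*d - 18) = (d - 6)/(d + 3)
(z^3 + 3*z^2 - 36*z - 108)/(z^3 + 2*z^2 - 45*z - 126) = (z - 6)/(z - 7)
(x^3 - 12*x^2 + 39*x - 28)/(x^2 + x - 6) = (x^3 - 12*x^2 + 39*x - 28)/(x^2 + x - 6)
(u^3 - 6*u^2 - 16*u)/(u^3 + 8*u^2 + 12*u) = (u - 8)/(u + 6)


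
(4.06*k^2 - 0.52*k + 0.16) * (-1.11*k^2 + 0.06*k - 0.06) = -4.5066*k^4 + 0.8208*k^3 - 0.4524*k^2 + 0.0408*k - 0.0096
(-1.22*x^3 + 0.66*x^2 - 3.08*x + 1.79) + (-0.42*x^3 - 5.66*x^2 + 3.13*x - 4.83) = -1.64*x^3 - 5.0*x^2 + 0.0499999999999998*x - 3.04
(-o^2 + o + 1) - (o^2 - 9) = -2*o^2 + o + 10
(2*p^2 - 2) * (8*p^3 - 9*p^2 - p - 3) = 16*p^5 - 18*p^4 - 18*p^3 + 12*p^2 + 2*p + 6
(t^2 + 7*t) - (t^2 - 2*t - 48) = 9*t + 48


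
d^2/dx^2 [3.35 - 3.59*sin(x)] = 3.59*sin(x)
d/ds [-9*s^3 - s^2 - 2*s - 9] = -27*s^2 - 2*s - 2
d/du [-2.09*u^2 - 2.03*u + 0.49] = -4.18*u - 2.03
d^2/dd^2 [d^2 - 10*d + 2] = 2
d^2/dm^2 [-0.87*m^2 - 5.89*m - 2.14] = -1.74000000000000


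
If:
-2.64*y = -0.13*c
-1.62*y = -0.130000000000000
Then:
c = 1.63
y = 0.08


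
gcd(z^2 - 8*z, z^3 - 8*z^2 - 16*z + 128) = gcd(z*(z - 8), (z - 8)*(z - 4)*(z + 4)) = z - 8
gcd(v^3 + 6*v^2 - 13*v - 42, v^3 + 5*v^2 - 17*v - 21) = v^2 + 4*v - 21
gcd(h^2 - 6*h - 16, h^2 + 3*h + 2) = h + 2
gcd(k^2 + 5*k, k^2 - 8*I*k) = k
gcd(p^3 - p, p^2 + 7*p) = p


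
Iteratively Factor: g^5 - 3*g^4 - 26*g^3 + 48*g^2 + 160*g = (g + 4)*(g^4 - 7*g^3 + 2*g^2 + 40*g) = (g - 4)*(g + 4)*(g^3 - 3*g^2 - 10*g) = g*(g - 4)*(g + 4)*(g^2 - 3*g - 10) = g*(g - 5)*(g - 4)*(g + 4)*(g + 2)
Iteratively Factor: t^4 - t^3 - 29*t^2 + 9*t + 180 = (t - 3)*(t^3 + 2*t^2 - 23*t - 60) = (t - 3)*(t + 3)*(t^2 - t - 20) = (t - 3)*(t + 3)*(t + 4)*(t - 5)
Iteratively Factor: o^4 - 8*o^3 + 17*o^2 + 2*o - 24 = (o + 1)*(o^3 - 9*o^2 + 26*o - 24) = (o - 3)*(o + 1)*(o^2 - 6*o + 8) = (o - 3)*(o - 2)*(o + 1)*(o - 4)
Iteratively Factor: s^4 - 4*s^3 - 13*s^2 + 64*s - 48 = (s + 4)*(s^3 - 8*s^2 + 19*s - 12) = (s - 3)*(s + 4)*(s^2 - 5*s + 4) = (s - 3)*(s - 1)*(s + 4)*(s - 4)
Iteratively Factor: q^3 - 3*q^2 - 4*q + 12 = (q + 2)*(q^2 - 5*q + 6) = (q - 2)*(q + 2)*(q - 3)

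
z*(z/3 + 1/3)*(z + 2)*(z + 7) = z^4/3 + 10*z^3/3 + 23*z^2/3 + 14*z/3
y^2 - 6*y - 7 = (y - 7)*(y + 1)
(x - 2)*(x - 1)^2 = x^3 - 4*x^2 + 5*x - 2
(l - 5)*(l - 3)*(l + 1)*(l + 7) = l^4 - 42*l^2 + 64*l + 105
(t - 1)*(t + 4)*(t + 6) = t^3 + 9*t^2 + 14*t - 24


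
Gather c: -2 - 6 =-8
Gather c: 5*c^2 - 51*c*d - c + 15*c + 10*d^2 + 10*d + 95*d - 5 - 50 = 5*c^2 + c*(14 - 51*d) + 10*d^2 + 105*d - 55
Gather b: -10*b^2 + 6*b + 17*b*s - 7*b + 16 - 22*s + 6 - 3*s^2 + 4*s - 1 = -10*b^2 + b*(17*s - 1) - 3*s^2 - 18*s + 21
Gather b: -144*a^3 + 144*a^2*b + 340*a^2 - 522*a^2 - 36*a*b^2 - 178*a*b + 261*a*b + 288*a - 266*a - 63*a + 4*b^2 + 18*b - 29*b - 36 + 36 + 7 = -144*a^3 - 182*a^2 - 41*a + b^2*(4 - 36*a) + b*(144*a^2 + 83*a - 11) + 7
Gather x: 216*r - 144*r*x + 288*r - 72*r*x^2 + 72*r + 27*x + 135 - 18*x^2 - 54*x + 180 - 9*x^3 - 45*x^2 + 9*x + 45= 576*r - 9*x^3 + x^2*(-72*r - 63) + x*(-144*r - 18) + 360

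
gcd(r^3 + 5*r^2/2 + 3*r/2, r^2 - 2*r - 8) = 1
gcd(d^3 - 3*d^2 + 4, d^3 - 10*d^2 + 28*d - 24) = d^2 - 4*d + 4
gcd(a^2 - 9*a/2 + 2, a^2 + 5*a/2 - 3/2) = a - 1/2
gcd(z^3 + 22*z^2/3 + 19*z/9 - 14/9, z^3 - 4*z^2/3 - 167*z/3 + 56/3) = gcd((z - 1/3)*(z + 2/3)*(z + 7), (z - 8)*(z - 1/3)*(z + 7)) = z^2 + 20*z/3 - 7/3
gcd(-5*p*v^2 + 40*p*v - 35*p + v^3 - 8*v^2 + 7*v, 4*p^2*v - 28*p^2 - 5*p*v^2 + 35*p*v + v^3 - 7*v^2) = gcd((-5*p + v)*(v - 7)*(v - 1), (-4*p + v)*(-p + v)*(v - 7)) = v - 7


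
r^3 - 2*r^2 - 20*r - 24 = (r - 6)*(r + 2)^2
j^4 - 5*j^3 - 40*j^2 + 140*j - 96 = (j - 8)*(j - 2)*(j - 1)*(j + 6)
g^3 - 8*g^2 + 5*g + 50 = (g - 5)^2*(g + 2)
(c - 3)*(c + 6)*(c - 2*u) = c^3 - 2*c^2*u + 3*c^2 - 6*c*u - 18*c + 36*u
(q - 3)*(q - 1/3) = q^2 - 10*q/3 + 1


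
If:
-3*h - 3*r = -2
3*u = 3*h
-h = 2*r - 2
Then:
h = -2/3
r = 4/3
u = -2/3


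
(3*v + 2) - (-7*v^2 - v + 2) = 7*v^2 + 4*v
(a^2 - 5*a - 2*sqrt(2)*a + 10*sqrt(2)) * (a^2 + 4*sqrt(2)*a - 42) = a^4 - 5*a^3 + 2*sqrt(2)*a^3 - 58*a^2 - 10*sqrt(2)*a^2 + 84*sqrt(2)*a + 290*a - 420*sqrt(2)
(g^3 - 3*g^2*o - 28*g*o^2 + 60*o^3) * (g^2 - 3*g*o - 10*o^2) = g^5 - 6*g^4*o - 29*g^3*o^2 + 174*g^2*o^3 + 100*g*o^4 - 600*o^5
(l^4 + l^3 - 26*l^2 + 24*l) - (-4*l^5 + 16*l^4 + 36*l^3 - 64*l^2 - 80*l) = 4*l^5 - 15*l^4 - 35*l^3 + 38*l^2 + 104*l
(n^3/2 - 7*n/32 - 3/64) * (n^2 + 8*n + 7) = n^5/2 + 4*n^4 + 105*n^3/32 - 115*n^2/64 - 61*n/32 - 21/64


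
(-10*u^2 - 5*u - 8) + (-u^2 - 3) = -11*u^2 - 5*u - 11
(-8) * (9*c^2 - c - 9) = -72*c^2 + 8*c + 72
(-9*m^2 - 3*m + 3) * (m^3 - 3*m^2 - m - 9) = -9*m^5 + 24*m^4 + 21*m^3 + 75*m^2 + 24*m - 27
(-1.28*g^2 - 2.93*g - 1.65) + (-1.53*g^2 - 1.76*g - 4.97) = -2.81*g^2 - 4.69*g - 6.62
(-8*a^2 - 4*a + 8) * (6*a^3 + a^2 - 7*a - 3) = -48*a^5 - 32*a^4 + 100*a^3 + 60*a^2 - 44*a - 24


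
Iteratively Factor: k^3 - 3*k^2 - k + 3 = (k - 3)*(k^2 - 1) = (k - 3)*(k + 1)*(k - 1)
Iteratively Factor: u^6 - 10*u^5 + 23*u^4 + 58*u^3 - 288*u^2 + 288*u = (u - 3)*(u^5 - 7*u^4 + 2*u^3 + 64*u^2 - 96*u) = (u - 4)*(u - 3)*(u^4 - 3*u^3 - 10*u^2 + 24*u) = (u - 4)*(u - 3)*(u - 2)*(u^3 - u^2 - 12*u) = u*(u - 4)*(u - 3)*(u - 2)*(u^2 - u - 12) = u*(u - 4)*(u - 3)*(u - 2)*(u + 3)*(u - 4)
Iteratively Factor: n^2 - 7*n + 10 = (n - 2)*(n - 5)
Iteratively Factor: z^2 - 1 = (z - 1)*(z + 1)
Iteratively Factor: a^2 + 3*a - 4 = (a - 1)*(a + 4)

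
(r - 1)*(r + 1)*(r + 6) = r^3 + 6*r^2 - r - 6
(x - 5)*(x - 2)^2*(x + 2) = x^4 - 7*x^3 + 6*x^2 + 28*x - 40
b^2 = b^2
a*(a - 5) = a^2 - 5*a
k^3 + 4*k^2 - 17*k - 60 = (k - 4)*(k + 3)*(k + 5)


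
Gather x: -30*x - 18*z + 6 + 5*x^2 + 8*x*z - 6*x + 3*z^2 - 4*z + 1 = 5*x^2 + x*(8*z - 36) + 3*z^2 - 22*z + 7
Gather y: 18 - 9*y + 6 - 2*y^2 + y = -2*y^2 - 8*y + 24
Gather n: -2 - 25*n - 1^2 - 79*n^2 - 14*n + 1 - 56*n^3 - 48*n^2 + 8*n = -56*n^3 - 127*n^2 - 31*n - 2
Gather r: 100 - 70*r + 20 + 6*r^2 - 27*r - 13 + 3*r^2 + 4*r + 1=9*r^2 - 93*r + 108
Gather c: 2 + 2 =4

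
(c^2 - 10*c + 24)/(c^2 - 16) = (c - 6)/(c + 4)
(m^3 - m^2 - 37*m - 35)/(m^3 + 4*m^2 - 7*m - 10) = (m - 7)/(m - 2)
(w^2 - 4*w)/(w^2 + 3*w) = (w - 4)/(w + 3)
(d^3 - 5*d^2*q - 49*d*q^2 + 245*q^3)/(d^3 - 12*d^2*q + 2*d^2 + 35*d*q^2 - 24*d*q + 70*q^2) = (d + 7*q)/(d + 2)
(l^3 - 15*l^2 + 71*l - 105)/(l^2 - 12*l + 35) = l - 3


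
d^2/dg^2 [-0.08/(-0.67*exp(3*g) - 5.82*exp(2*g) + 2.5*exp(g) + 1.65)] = ((-0.4824*exp(2*g) - 1.8624*exp(g) + 0.2)*(0.67*exp(3*g) + 5.82*exp(2*g) - 2.5*exp(g) - 1.65) + 0.08*(2.01*exp(2*g) + 11.64*exp(g) - 2.5)*(4.02*exp(2*g) + 23.28*exp(g) - 5.0)*exp(g))*exp(g)/(0.67*exp(3*g) + 5.82*exp(2*g) - 2.5*exp(g) - 1.65)^3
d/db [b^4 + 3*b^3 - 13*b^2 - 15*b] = 4*b^3 + 9*b^2 - 26*b - 15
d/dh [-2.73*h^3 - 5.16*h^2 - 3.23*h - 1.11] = -8.19*h^2 - 10.32*h - 3.23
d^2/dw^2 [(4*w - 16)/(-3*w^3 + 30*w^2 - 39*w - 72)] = 8*(-(w - 4)*(3*w^2 - 20*w + 13)^2 + (3*w^2 - 20*w + (w - 4)*(3*w - 10) + 13)*(w^3 - 10*w^2 + 13*w + 24))/(3*(w^3 - 10*w^2 + 13*w + 24)^3)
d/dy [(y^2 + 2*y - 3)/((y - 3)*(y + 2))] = 3*(-y^2 - 2*y - 5)/(y^4 - 2*y^3 - 11*y^2 + 12*y + 36)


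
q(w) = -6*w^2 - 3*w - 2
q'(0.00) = -3.00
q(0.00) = -2.00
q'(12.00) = -147.00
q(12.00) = -902.00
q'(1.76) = -24.12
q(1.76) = -25.87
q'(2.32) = -30.84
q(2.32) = -41.25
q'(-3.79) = 42.48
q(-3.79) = -76.81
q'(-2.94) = 32.28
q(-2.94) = -45.04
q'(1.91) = -25.92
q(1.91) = -29.62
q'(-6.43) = 74.16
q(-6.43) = -230.78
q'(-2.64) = 28.68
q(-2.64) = -35.90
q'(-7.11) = 82.32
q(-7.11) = -283.98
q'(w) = -12*w - 3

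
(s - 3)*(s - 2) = s^2 - 5*s + 6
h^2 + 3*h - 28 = (h - 4)*(h + 7)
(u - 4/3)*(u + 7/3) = u^2 + u - 28/9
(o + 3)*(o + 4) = o^2 + 7*o + 12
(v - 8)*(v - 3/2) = v^2 - 19*v/2 + 12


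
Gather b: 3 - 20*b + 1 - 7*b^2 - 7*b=-7*b^2 - 27*b + 4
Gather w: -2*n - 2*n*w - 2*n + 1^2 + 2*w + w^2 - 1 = -4*n + w^2 + w*(2 - 2*n)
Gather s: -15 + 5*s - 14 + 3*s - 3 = 8*s - 32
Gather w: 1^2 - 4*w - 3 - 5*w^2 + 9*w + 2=-5*w^2 + 5*w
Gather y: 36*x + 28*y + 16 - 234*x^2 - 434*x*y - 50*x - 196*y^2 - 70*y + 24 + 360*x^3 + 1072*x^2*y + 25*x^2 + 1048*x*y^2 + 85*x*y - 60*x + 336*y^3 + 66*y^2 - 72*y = 360*x^3 - 209*x^2 - 74*x + 336*y^3 + y^2*(1048*x - 130) + y*(1072*x^2 - 349*x - 114) + 40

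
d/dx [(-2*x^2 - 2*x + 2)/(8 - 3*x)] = 2*(3*x^2 - 16*x - 5)/(9*x^2 - 48*x + 64)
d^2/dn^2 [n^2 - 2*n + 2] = 2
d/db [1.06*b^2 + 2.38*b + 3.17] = 2.12*b + 2.38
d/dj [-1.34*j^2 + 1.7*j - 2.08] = 1.7 - 2.68*j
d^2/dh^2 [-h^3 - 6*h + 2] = -6*h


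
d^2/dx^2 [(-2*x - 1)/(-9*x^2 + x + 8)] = 2*((-54*x - 7)*(-9*x^2 + x + 8) - (2*x + 1)*(18*x - 1)^2)/(-9*x^2 + x + 8)^3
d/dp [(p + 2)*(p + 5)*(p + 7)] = 3*p^2 + 28*p + 59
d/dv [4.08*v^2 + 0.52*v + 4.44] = 8.16*v + 0.52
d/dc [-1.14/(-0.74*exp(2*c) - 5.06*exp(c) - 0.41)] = (-1.6872*exp(c) - 5.7684)*exp(c)/(0.74*exp(2*c) + 5.06*exp(c) + 0.41)^2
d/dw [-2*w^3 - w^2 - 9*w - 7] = -6*w^2 - 2*w - 9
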